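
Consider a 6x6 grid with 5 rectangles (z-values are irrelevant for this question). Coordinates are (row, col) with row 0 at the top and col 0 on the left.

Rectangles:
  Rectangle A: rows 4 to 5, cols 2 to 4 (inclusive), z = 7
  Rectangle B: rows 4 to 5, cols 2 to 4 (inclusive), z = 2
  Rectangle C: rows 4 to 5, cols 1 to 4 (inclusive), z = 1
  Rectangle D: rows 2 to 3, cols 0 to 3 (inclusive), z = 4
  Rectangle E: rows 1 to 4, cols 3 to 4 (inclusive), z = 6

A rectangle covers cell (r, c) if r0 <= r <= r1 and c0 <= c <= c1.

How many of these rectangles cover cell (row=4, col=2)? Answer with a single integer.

Answer: 3

Derivation:
Check cell (4,2):
  A: rows 4-5 cols 2-4 -> covers
  B: rows 4-5 cols 2-4 -> covers
  C: rows 4-5 cols 1-4 -> covers
  D: rows 2-3 cols 0-3 -> outside (row miss)
  E: rows 1-4 cols 3-4 -> outside (col miss)
Count covering = 3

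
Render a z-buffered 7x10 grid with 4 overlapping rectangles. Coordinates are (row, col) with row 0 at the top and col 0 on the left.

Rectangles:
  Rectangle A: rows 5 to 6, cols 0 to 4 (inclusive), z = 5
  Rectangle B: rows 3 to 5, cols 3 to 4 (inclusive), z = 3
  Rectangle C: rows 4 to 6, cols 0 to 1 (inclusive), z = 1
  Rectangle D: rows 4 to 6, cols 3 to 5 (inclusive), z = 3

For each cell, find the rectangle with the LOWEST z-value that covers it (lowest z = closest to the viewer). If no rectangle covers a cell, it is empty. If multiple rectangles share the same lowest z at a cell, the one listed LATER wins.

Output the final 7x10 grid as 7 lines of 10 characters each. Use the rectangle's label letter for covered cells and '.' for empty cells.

..........
..........
..........
...BB.....
CC.DDD....
CCADDD....
CCADDD....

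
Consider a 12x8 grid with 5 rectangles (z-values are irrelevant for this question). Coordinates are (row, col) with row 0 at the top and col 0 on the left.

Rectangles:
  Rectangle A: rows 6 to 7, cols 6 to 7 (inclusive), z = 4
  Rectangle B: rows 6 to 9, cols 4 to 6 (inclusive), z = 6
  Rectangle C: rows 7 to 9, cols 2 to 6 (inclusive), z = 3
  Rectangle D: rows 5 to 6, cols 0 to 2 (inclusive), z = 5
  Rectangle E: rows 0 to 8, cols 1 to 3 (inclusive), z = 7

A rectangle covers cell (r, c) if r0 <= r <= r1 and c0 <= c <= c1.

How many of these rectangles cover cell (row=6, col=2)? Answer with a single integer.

Answer: 2

Derivation:
Check cell (6,2):
  A: rows 6-7 cols 6-7 -> outside (col miss)
  B: rows 6-9 cols 4-6 -> outside (col miss)
  C: rows 7-9 cols 2-6 -> outside (row miss)
  D: rows 5-6 cols 0-2 -> covers
  E: rows 0-8 cols 1-3 -> covers
Count covering = 2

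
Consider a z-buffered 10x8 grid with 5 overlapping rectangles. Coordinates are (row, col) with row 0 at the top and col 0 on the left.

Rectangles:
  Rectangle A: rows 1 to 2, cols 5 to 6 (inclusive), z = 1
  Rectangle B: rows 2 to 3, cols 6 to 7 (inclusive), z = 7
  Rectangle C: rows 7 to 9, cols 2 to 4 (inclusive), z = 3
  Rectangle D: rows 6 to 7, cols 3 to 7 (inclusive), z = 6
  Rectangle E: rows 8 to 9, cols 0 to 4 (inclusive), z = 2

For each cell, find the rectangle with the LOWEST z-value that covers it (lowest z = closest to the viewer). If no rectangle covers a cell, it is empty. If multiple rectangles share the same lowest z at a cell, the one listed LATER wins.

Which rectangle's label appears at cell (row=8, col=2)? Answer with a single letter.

Answer: E

Derivation:
Check cell (8,2):
  A: rows 1-2 cols 5-6 -> outside (row miss)
  B: rows 2-3 cols 6-7 -> outside (row miss)
  C: rows 7-9 cols 2-4 z=3 -> covers; best now C (z=3)
  D: rows 6-7 cols 3-7 -> outside (row miss)
  E: rows 8-9 cols 0-4 z=2 -> covers; best now E (z=2)
Winner: E at z=2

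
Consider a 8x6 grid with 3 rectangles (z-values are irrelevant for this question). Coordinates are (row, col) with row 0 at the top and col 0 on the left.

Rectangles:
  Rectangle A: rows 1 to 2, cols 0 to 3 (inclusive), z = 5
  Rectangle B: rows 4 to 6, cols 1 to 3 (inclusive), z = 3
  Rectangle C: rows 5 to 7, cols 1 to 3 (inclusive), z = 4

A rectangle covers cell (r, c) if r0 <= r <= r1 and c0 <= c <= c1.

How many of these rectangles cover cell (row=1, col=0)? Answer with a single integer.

Answer: 1

Derivation:
Check cell (1,0):
  A: rows 1-2 cols 0-3 -> covers
  B: rows 4-6 cols 1-3 -> outside (row miss)
  C: rows 5-7 cols 1-3 -> outside (row miss)
Count covering = 1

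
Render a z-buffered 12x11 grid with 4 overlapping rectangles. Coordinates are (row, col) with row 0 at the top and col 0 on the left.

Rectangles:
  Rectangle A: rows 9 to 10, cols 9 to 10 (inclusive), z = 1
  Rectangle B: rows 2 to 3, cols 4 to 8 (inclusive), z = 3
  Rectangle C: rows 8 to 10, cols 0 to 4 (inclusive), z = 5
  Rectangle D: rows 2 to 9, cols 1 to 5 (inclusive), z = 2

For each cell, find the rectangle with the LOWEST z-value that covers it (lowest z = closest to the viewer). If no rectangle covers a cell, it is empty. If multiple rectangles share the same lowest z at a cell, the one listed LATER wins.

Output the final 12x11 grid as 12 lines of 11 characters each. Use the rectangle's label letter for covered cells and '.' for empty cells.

...........
...........
.DDDDDBBB..
.DDDDDBBB..
.DDDDD.....
.DDDDD.....
.DDDDD.....
.DDDDD.....
CDDDDD.....
CDDDDD...AA
CCCCC....AA
...........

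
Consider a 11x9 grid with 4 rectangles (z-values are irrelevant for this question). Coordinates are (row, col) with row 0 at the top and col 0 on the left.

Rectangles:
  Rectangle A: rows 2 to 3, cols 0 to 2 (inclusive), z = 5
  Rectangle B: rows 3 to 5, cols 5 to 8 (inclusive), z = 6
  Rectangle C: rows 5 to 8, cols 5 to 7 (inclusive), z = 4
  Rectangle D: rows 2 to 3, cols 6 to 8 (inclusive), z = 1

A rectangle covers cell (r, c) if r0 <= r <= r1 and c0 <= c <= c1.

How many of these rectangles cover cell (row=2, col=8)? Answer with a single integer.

Answer: 1

Derivation:
Check cell (2,8):
  A: rows 2-3 cols 0-2 -> outside (col miss)
  B: rows 3-5 cols 5-8 -> outside (row miss)
  C: rows 5-8 cols 5-7 -> outside (row miss)
  D: rows 2-3 cols 6-8 -> covers
Count covering = 1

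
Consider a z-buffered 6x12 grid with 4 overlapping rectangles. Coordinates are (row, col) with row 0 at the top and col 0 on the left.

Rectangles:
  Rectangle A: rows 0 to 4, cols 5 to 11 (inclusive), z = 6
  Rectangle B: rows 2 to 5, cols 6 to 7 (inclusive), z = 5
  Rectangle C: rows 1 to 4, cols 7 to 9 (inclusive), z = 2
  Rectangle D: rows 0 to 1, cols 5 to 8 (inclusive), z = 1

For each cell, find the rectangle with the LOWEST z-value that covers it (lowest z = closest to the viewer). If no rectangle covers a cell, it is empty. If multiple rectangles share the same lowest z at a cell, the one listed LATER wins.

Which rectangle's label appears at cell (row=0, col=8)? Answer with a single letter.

Answer: D

Derivation:
Check cell (0,8):
  A: rows 0-4 cols 5-11 z=6 -> covers; best now A (z=6)
  B: rows 2-5 cols 6-7 -> outside (row miss)
  C: rows 1-4 cols 7-9 -> outside (row miss)
  D: rows 0-1 cols 5-8 z=1 -> covers; best now D (z=1)
Winner: D at z=1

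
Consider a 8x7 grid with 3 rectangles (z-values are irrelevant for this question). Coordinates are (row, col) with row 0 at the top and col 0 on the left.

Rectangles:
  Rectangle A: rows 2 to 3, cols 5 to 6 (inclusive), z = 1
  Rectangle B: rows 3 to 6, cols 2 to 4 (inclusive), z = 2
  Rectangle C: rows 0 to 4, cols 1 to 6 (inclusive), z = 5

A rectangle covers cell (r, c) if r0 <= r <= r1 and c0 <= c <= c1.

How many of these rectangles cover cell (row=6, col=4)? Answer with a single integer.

Answer: 1

Derivation:
Check cell (6,4):
  A: rows 2-3 cols 5-6 -> outside (row miss)
  B: rows 3-6 cols 2-4 -> covers
  C: rows 0-4 cols 1-6 -> outside (row miss)
Count covering = 1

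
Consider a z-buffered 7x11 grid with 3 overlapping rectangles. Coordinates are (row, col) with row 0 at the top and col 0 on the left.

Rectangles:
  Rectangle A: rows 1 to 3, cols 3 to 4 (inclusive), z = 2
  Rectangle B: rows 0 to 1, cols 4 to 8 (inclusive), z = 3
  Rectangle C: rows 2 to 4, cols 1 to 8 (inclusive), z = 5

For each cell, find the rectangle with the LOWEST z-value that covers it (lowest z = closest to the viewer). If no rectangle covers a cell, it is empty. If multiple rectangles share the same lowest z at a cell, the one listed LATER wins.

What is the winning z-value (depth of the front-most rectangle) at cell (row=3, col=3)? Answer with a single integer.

Check cell (3,3):
  A: rows 1-3 cols 3-4 z=2 -> covers; best now A (z=2)
  B: rows 0-1 cols 4-8 -> outside (row miss)
  C: rows 2-4 cols 1-8 z=5 -> covers; best now A (z=2)
Winner: A at z=2

Answer: 2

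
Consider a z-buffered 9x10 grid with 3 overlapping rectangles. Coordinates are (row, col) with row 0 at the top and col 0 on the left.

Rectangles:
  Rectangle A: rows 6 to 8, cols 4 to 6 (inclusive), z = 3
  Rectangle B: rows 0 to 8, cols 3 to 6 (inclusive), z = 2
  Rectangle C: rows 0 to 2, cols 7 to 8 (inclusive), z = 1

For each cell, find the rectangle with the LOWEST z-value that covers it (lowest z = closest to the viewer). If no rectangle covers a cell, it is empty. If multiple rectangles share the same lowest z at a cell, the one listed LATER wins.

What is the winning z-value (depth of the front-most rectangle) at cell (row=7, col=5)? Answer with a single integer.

Answer: 2

Derivation:
Check cell (7,5):
  A: rows 6-8 cols 4-6 z=3 -> covers; best now A (z=3)
  B: rows 0-8 cols 3-6 z=2 -> covers; best now B (z=2)
  C: rows 0-2 cols 7-8 -> outside (row miss)
Winner: B at z=2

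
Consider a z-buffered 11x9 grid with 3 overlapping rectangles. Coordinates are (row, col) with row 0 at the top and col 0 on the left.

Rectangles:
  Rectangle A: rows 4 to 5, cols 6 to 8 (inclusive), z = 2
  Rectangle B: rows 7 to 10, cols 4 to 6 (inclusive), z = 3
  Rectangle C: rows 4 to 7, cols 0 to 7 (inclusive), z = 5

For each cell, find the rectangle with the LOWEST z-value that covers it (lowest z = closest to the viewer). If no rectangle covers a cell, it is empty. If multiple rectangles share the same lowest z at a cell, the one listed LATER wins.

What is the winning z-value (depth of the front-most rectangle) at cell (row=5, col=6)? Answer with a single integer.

Check cell (5,6):
  A: rows 4-5 cols 6-8 z=2 -> covers; best now A (z=2)
  B: rows 7-10 cols 4-6 -> outside (row miss)
  C: rows 4-7 cols 0-7 z=5 -> covers; best now A (z=2)
Winner: A at z=2

Answer: 2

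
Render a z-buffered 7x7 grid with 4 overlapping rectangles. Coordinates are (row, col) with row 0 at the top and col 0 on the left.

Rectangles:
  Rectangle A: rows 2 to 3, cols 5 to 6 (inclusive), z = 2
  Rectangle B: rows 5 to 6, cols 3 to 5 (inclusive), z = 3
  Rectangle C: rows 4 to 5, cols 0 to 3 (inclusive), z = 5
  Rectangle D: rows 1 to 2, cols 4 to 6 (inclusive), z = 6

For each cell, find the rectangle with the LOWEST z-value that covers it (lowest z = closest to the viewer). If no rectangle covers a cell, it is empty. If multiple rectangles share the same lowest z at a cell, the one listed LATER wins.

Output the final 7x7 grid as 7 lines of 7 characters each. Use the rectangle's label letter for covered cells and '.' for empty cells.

.......
....DDD
....DAA
.....AA
CCCC...
CCCBBB.
...BBB.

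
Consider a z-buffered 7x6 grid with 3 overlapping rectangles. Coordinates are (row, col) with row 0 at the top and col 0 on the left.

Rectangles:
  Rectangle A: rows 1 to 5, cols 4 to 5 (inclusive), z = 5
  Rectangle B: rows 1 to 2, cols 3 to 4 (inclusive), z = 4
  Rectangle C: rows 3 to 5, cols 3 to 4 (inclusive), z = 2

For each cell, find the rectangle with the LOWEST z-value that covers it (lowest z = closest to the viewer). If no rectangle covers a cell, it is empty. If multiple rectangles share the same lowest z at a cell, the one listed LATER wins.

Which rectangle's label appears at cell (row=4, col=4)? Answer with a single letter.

Answer: C

Derivation:
Check cell (4,4):
  A: rows 1-5 cols 4-5 z=5 -> covers; best now A (z=5)
  B: rows 1-2 cols 3-4 -> outside (row miss)
  C: rows 3-5 cols 3-4 z=2 -> covers; best now C (z=2)
Winner: C at z=2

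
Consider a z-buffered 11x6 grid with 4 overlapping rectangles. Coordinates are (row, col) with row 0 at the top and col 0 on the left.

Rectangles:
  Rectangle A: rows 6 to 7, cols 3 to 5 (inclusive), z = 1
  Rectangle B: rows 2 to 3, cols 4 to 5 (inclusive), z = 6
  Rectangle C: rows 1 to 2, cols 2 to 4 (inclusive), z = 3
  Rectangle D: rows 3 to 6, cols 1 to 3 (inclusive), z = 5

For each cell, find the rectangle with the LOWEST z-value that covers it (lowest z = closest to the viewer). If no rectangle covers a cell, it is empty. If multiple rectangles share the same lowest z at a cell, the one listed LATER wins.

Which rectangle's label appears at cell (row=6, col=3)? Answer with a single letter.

Check cell (6,3):
  A: rows 6-7 cols 3-5 z=1 -> covers; best now A (z=1)
  B: rows 2-3 cols 4-5 -> outside (row miss)
  C: rows 1-2 cols 2-4 -> outside (row miss)
  D: rows 3-6 cols 1-3 z=5 -> covers; best now A (z=1)
Winner: A at z=1

Answer: A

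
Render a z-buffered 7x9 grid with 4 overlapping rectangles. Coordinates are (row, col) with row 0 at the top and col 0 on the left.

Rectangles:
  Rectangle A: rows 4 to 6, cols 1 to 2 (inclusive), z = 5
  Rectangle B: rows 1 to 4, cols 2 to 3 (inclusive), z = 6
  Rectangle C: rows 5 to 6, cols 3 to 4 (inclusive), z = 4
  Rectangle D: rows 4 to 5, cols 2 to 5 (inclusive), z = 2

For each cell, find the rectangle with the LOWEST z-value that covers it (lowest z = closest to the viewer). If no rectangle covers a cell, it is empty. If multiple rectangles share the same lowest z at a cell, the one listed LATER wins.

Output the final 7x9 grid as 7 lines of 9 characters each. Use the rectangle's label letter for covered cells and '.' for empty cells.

.........
..BB.....
..BB.....
..BB.....
.ADDDD...
.ADDDD...
.AACC....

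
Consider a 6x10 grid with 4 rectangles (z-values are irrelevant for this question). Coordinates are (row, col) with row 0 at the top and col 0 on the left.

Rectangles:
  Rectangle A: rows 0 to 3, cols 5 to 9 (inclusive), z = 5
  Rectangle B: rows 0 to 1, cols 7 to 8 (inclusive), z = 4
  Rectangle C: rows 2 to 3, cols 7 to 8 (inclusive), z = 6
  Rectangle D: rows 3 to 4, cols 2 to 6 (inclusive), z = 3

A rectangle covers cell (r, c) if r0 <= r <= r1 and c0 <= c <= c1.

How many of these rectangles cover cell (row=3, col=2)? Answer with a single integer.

Check cell (3,2):
  A: rows 0-3 cols 5-9 -> outside (col miss)
  B: rows 0-1 cols 7-8 -> outside (row miss)
  C: rows 2-3 cols 7-8 -> outside (col miss)
  D: rows 3-4 cols 2-6 -> covers
Count covering = 1

Answer: 1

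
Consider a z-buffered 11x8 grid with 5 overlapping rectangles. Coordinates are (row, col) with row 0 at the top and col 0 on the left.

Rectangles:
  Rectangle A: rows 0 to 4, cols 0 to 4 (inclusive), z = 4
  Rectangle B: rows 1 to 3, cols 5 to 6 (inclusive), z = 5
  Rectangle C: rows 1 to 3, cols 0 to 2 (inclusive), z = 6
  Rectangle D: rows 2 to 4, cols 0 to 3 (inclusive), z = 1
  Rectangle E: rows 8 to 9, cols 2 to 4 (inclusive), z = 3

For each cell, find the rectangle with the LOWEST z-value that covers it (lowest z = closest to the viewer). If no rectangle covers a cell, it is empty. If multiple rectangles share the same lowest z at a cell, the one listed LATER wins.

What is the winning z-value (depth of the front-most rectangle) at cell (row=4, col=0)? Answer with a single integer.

Check cell (4,0):
  A: rows 0-4 cols 0-4 z=4 -> covers; best now A (z=4)
  B: rows 1-3 cols 5-6 -> outside (row miss)
  C: rows 1-3 cols 0-2 -> outside (row miss)
  D: rows 2-4 cols 0-3 z=1 -> covers; best now D (z=1)
  E: rows 8-9 cols 2-4 -> outside (row miss)
Winner: D at z=1

Answer: 1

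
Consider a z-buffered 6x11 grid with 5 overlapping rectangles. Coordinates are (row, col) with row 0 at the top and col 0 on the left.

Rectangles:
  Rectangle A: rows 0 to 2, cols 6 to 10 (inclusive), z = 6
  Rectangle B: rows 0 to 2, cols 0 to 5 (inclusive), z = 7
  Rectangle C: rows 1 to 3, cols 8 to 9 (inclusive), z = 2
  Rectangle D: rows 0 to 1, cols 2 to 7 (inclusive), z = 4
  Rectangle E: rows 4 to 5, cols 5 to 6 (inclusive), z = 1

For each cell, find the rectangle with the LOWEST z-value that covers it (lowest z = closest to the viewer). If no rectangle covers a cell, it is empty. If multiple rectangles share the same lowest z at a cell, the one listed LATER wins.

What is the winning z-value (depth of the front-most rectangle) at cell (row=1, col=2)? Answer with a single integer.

Check cell (1,2):
  A: rows 0-2 cols 6-10 -> outside (col miss)
  B: rows 0-2 cols 0-5 z=7 -> covers; best now B (z=7)
  C: rows 1-3 cols 8-9 -> outside (col miss)
  D: rows 0-1 cols 2-7 z=4 -> covers; best now D (z=4)
  E: rows 4-5 cols 5-6 -> outside (row miss)
Winner: D at z=4

Answer: 4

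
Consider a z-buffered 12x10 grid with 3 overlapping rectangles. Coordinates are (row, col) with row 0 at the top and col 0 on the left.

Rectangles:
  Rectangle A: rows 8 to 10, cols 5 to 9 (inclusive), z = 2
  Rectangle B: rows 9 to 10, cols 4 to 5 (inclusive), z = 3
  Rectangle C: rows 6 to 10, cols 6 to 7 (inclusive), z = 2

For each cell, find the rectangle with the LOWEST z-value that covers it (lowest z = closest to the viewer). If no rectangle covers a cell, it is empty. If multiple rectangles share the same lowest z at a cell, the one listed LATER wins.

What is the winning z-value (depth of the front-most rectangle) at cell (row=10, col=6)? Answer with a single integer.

Check cell (10,6):
  A: rows 8-10 cols 5-9 z=2 -> covers; best now A (z=2)
  B: rows 9-10 cols 4-5 -> outside (col miss)
  C: rows 6-10 cols 6-7 z=2 -> covers; best now C (z=2)
Winner: C at z=2

Answer: 2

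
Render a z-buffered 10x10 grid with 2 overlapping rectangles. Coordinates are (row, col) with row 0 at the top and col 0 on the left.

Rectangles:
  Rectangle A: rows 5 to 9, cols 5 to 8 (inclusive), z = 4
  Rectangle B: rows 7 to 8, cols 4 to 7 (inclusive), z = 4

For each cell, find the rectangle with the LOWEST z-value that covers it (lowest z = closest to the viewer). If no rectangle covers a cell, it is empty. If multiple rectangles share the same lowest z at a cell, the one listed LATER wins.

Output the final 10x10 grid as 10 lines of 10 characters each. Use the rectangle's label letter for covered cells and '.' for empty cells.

..........
..........
..........
..........
..........
.....AAAA.
.....AAAA.
....BBBBA.
....BBBBA.
.....AAAA.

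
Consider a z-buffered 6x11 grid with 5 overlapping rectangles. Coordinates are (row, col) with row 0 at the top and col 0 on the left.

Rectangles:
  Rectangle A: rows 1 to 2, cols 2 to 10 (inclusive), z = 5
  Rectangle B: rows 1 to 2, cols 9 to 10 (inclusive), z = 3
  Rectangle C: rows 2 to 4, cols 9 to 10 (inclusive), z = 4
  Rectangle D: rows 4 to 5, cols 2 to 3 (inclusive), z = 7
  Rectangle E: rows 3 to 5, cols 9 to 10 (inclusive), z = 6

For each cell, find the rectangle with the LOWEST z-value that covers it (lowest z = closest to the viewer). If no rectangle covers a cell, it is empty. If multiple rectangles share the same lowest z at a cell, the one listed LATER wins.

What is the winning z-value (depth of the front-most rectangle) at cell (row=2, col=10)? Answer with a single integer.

Answer: 3

Derivation:
Check cell (2,10):
  A: rows 1-2 cols 2-10 z=5 -> covers; best now A (z=5)
  B: rows 1-2 cols 9-10 z=3 -> covers; best now B (z=3)
  C: rows 2-4 cols 9-10 z=4 -> covers; best now B (z=3)
  D: rows 4-5 cols 2-3 -> outside (row miss)
  E: rows 3-5 cols 9-10 -> outside (row miss)
Winner: B at z=3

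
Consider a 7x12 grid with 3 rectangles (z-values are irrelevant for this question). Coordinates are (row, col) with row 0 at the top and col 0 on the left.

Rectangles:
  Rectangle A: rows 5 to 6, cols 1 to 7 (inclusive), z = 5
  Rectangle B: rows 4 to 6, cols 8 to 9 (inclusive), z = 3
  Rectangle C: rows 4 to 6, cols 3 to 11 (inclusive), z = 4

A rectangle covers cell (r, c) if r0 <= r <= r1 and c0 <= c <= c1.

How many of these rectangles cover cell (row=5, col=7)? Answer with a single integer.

Check cell (5,7):
  A: rows 5-6 cols 1-7 -> covers
  B: rows 4-6 cols 8-9 -> outside (col miss)
  C: rows 4-6 cols 3-11 -> covers
Count covering = 2

Answer: 2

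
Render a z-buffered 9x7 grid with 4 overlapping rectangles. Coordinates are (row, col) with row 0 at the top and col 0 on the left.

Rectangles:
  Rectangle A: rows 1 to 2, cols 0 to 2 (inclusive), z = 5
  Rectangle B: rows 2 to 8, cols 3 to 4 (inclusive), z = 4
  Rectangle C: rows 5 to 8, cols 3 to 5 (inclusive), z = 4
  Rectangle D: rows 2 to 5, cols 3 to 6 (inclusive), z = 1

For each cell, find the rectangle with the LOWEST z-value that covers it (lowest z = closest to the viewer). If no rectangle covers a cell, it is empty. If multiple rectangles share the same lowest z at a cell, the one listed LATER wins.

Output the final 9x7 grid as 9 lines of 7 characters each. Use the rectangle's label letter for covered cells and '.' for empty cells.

.......
AAA....
AAADDDD
...DDDD
...DDDD
...DDDD
...CCC.
...CCC.
...CCC.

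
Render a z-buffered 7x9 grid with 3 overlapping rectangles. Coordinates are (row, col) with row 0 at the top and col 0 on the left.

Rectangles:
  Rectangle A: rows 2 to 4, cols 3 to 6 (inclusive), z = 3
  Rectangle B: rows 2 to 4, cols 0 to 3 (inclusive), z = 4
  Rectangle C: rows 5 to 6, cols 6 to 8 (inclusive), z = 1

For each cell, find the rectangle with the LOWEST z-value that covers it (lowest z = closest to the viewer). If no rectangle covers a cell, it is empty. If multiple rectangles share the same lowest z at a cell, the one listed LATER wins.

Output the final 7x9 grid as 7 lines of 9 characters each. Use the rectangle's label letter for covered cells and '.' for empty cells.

.........
.........
BBBAAAA..
BBBAAAA..
BBBAAAA..
......CCC
......CCC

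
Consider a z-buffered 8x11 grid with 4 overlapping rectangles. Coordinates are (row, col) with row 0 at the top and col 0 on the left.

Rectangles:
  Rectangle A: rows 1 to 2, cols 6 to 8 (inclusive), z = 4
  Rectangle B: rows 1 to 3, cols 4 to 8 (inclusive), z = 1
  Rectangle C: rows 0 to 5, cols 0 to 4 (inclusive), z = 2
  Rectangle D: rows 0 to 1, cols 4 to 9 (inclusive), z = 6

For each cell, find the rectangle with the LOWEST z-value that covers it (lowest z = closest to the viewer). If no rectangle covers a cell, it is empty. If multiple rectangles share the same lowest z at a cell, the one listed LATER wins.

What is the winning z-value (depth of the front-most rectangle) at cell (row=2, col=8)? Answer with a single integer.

Check cell (2,8):
  A: rows 1-2 cols 6-8 z=4 -> covers; best now A (z=4)
  B: rows 1-3 cols 4-8 z=1 -> covers; best now B (z=1)
  C: rows 0-5 cols 0-4 -> outside (col miss)
  D: rows 0-1 cols 4-9 -> outside (row miss)
Winner: B at z=1

Answer: 1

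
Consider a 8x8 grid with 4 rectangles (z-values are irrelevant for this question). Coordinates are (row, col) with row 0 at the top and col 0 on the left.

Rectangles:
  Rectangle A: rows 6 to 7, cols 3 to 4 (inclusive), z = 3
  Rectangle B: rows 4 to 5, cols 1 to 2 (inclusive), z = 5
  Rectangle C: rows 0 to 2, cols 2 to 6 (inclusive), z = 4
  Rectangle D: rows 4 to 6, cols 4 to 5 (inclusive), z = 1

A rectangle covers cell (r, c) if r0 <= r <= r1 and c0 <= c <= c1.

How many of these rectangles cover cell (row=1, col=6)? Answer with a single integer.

Answer: 1

Derivation:
Check cell (1,6):
  A: rows 6-7 cols 3-4 -> outside (row miss)
  B: rows 4-5 cols 1-2 -> outside (row miss)
  C: rows 0-2 cols 2-6 -> covers
  D: rows 4-6 cols 4-5 -> outside (row miss)
Count covering = 1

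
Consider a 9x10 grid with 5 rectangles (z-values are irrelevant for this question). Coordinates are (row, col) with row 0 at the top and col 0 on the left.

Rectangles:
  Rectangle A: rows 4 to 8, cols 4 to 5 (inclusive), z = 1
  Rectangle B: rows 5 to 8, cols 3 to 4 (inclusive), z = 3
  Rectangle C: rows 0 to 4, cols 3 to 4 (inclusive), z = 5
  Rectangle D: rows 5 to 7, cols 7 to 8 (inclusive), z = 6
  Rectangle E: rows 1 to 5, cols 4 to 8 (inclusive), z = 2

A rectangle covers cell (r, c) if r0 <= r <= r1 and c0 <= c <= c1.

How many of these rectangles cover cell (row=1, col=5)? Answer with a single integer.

Check cell (1,5):
  A: rows 4-8 cols 4-5 -> outside (row miss)
  B: rows 5-8 cols 3-4 -> outside (row miss)
  C: rows 0-4 cols 3-4 -> outside (col miss)
  D: rows 5-7 cols 7-8 -> outside (row miss)
  E: rows 1-5 cols 4-8 -> covers
Count covering = 1

Answer: 1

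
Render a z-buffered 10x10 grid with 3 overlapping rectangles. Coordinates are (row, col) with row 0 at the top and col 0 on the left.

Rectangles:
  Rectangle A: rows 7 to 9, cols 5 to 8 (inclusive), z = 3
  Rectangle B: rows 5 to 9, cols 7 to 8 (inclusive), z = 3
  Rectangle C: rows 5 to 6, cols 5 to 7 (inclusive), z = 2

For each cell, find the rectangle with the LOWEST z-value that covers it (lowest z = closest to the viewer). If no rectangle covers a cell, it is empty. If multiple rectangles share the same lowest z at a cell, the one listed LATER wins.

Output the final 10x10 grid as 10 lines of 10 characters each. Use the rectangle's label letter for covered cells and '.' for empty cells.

..........
..........
..........
..........
..........
.....CCCB.
.....CCCB.
.....AABB.
.....AABB.
.....AABB.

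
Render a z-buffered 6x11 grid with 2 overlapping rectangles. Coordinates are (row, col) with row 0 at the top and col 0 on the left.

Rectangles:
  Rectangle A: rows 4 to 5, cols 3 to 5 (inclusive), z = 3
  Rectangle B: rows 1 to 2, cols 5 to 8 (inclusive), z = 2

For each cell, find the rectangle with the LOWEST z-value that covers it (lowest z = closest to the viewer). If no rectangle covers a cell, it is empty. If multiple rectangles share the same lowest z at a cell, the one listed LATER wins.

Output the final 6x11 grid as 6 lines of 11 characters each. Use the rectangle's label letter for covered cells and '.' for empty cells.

...........
.....BBBB..
.....BBBB..
...........
...AAA.....
...AAA.....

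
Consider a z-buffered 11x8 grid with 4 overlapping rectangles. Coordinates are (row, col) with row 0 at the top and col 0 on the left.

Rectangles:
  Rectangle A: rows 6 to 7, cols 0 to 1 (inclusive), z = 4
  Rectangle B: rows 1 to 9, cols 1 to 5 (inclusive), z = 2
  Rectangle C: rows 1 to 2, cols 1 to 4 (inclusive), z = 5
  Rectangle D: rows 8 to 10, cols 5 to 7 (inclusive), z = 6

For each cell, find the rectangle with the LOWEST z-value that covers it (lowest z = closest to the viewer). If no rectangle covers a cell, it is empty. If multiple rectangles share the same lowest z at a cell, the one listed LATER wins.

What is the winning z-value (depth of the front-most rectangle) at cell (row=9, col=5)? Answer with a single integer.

Answer: 2

Derivation:
Check cell (9,5):
  A: rows 6-7 cols 0-1 -> outside (row miss)
  B: rows 1-9 cols 1-5 z=2 -> covers; best now B (z=2)
  C: rows 1-2 cols 1-4 -> outside (row miss)
  D: rows 8-10 cols 5-7 z=6 -> covers; best now B (z=2)
Winner: B at z=2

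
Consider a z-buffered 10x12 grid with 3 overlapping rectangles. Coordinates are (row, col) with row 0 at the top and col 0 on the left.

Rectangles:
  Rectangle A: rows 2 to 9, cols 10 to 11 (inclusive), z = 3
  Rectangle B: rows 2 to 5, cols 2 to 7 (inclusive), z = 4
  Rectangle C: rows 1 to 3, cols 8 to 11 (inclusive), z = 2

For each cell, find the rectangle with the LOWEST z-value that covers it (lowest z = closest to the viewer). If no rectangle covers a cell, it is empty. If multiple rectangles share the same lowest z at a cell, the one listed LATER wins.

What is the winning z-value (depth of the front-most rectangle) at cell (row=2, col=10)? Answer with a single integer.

Answer: 2

Derivation:
Check cell (2,10):
  A: rows 2-9 cols 10-11 z=3 -> covers; best now A (z=3)
  B: rows 2-5 cols 2-7 -> outside (col miss)
  C: rows 1-3 cols 8-11 z=2 -> covers; best now C (z=2)
Winner: C at z=2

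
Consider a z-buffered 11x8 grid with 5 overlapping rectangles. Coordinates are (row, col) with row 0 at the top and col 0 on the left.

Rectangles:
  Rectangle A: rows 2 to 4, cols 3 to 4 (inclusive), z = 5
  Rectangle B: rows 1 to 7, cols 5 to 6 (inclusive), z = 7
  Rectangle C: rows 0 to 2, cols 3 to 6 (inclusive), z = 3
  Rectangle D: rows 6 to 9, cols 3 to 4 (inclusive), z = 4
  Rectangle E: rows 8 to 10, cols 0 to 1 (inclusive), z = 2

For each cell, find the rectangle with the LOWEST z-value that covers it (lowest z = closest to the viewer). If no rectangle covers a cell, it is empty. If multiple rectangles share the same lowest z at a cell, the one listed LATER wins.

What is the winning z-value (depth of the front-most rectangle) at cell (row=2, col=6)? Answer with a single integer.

Check cell (2,6):
  A: rows 2-4 cols 3-4 -> outside (col miss)
  B: rows 1-7 cols 5-6 z=7 -> covers; best now B (z=7)
  C: rows 0-2 cols 3-6 z=3 -> covers; best now C (z=3)
  D: rows 6-9 cols 3-4 -> outside (row miss)
  E: rows 8-10 cols 0-1 -> outside (row miss)
Winner: C at z=3

Answer: 3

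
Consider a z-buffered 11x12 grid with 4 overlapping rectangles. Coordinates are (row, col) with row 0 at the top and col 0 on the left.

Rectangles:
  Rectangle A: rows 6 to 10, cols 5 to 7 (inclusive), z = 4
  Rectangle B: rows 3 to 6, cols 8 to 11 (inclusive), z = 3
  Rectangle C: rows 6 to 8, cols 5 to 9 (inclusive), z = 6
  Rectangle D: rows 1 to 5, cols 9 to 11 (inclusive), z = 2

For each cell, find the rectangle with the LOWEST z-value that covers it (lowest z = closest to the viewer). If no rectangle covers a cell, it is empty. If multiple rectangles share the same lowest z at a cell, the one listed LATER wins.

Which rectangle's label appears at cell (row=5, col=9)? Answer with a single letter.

Answer: D

Derivation:
Check cell (5,9):
  A: rows 6-10 cols 5-7 -> outside (row miss)
  B: rows 3-6 cols 8-11 z=3 -> covers; best now B (z=3)
  C: rows 6-8 cols 5-9 -> outside (row miss)
  D: rows 1-5 cols 9-11 z=2 -> covers; best now D (z=2)
Winner: D at z=2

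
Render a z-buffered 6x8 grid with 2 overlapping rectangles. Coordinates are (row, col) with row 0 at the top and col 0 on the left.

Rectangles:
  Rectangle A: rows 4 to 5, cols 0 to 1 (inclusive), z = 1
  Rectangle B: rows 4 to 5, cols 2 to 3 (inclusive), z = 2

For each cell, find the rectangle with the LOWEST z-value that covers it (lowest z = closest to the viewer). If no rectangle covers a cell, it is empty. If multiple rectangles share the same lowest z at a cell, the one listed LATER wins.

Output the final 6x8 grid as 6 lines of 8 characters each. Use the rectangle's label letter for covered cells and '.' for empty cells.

........
........
........
........
AABB....
AABB....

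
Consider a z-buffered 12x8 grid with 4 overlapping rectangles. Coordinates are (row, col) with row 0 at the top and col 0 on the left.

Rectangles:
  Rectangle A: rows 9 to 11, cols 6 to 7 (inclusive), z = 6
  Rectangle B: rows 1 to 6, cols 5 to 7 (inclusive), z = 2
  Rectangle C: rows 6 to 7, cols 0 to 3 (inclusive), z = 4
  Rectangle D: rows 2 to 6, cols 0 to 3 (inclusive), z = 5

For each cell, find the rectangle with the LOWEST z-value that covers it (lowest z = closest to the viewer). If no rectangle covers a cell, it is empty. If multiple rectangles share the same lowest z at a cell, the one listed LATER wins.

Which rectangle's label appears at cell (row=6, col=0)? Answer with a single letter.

Check cell (6,0):
  A: rows 9-11 cols 6-7 -> outside (row miss)
  B: rows 1-6 cols 5-7 -> outside (col miss)
  C: rows 6-7 cols 0-3 z=4 -> covers; best now C (z=4)
  D: rows 2-6 cols 0-3 z=5 -> covers; best now C (z=4)
Winner: C at z=4

Answer: C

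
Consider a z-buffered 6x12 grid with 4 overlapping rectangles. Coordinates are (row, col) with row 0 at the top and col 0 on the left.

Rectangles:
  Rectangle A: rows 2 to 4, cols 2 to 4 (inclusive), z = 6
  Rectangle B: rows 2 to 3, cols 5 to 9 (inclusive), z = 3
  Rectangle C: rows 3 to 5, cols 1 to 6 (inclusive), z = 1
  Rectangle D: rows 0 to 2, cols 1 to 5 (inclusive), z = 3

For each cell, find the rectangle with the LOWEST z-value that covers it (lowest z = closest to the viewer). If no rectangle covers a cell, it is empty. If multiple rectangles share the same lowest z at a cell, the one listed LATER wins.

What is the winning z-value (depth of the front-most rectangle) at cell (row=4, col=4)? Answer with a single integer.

Check cell (4,4):
  A: rows 2-4 cols 2-4 z=6 -> covers; best now A (z=6)
  B: rows 2-3 cols 5-9 -> outside (row miss)
  C: rows 3-5 cols 1-6 z=1 -> covers; best now C (z=1)
  D: rows 0-2 cols 1-5 -> outside (row miss)
Winner: C at z=1

Answer: 1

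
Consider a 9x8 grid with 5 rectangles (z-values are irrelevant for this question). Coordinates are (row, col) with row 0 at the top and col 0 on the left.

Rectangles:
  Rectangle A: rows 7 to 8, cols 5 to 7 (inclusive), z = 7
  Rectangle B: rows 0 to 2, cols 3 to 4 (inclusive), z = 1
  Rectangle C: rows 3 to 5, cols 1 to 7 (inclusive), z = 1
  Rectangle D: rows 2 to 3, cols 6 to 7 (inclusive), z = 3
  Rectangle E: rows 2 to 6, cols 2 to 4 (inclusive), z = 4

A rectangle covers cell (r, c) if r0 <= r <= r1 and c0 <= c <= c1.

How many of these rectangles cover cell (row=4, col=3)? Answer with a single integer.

Answer: 2

Derivation:
Check cell (4,3):
  A: rows 7-8 cols 5-7 -> outside (row miss)
  B: rows 0-2 cols 3-4 -> outside (row miss)
  C: rows 3-5 cols 1-7 -> covers
  D: rows 2-3 cols 6-7 -> outside (row miss)
  E: rows 2-6 cols 2-4 -> covers
Count covering = 2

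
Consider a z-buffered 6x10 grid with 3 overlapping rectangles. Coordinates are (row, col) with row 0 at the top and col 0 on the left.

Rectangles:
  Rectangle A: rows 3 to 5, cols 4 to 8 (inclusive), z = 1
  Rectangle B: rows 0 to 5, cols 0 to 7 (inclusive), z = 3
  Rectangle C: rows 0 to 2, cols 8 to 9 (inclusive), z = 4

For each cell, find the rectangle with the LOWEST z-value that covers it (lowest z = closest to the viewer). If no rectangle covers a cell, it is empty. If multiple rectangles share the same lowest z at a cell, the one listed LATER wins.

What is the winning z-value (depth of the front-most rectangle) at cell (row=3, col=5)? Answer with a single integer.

Check cell (3,5):
  A: rows 3-5 cols 4-8 z=1 -> covers; best now A (z=1)
  B: rows 0-5 cols 0-7 z=3 -> covers; best now A (z=1)
  C: rows 0-2 cols 8-9 -> outside (row miss)
Winner: A at z=1

Answer: 1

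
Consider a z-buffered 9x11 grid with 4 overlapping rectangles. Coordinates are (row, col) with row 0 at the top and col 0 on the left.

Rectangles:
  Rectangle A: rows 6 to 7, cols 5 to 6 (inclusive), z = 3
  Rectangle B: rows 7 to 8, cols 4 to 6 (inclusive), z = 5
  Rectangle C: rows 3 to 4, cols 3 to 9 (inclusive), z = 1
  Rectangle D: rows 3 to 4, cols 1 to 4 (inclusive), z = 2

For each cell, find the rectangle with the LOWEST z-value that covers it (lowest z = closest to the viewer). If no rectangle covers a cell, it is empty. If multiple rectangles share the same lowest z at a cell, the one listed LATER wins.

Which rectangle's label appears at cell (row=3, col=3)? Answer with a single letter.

Answer: C

Derivation:
Check cell (3,3):
  A: rows 6-7 cols 5-6 -> outside (row miss)
  B: rows 7-8 cols 4-6 -> outside (row miss)
  C: rows 3-4 cols 3-9 z=1 -> covers; best now C (z=1)
  D: rows 3-4 cols 1-4 z=2 -> covers; best now C (z=1)
Winner: C at z=1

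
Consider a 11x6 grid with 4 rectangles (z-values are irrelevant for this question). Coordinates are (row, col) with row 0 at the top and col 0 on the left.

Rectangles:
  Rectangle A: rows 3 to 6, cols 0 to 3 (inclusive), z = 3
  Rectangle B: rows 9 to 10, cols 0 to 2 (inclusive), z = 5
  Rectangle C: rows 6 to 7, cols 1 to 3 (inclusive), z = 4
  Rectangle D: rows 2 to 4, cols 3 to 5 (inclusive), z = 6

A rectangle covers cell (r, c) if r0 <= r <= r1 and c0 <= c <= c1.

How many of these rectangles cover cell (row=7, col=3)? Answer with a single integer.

Answer: 1

Derivation:
Check cell (7,3):
  A: rows 3-6 cols 0-3 -> outside (row miss)
  B: rows 9-10 cols 0-2 -> outside (row miss)
  C: rows 6-7 cols 1-3 -> covers
  D: rows 2-4 cols 3-5 -> outside (row miss)
Count covering = 1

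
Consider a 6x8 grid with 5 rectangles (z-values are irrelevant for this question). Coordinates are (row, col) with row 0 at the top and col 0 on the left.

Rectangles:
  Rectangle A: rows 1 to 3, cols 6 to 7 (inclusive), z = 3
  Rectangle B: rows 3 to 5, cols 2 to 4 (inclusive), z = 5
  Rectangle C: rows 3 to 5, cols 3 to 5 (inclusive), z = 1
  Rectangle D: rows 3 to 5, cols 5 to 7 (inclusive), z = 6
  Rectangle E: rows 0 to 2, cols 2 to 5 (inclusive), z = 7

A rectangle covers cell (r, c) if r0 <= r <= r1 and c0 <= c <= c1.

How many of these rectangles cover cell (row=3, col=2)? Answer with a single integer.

Check cell (3,2):
  A: rows 1-3 cols 6-7 -> outside (col miss)
  B: rows 3-5 cols 2-4 -> covers
  C: rows 3-5 cols 3-5 -> outside (col miss)
  D: rows 3-5 cols 5-7 -> outside (col miss)
  E: rows 0-2 cols 2-5 -> outside (row miss)
Count covering = 1

Answer: 1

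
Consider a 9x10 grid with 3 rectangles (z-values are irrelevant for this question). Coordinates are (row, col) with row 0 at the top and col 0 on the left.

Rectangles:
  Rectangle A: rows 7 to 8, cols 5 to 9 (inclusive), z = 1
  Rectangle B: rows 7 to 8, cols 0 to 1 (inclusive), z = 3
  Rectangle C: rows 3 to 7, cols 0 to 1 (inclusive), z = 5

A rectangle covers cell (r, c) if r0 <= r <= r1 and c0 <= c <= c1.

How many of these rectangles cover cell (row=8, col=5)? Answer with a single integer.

Answer: 1

Derivation:
Check cell (8,5):
  A: rows 7-8 cols 5-9 -> covers
  B: rows 7-8 cols 0-1 -> outside (col miss)
  C: rows 3-7 cols 0-1 -> outside (row miss)
Count covering = 1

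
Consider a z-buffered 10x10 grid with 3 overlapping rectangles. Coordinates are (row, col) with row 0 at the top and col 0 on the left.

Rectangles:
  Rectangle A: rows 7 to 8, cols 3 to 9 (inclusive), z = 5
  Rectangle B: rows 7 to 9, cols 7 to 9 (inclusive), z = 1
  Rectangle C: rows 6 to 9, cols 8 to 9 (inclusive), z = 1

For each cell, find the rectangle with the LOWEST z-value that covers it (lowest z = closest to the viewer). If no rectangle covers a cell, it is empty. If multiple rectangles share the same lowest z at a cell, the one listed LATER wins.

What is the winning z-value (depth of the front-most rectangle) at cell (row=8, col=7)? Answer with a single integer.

Answer: 1

Derivation:
Check cell (8,7):
  A: rows 7-8 cols 3-9 z=5 -> covers; best now A (z=5)
  B: rows 7-9 cols 7-9 z=1 -> covers; best now B (z=1)
  C: rows 6-9 cols 8-9 -> outside (col miss)
Winner: B at z=1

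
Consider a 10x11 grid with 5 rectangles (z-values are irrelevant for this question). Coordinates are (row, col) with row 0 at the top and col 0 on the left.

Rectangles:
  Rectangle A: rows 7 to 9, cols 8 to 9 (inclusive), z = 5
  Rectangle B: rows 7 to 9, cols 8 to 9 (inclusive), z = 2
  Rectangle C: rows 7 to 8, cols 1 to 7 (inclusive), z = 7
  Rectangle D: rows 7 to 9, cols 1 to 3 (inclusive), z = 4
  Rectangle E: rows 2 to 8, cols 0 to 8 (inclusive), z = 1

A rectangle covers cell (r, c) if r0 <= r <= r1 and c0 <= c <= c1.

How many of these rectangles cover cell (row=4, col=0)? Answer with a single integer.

Answer: 1

Derivation:
Check cell (4,0):
  A: rows 7-9 cols 8-9 -> outside (row miss)
  B: rows 7-9 cols 8-9 -> outside (row miss)
  C: rows 7-8 cols 1-7 -> outside (row miss)
  D: rows 7-9 cols 1-3 -> outside (row miss)
  E: rows 2-8 cols 0-8 -> covers
Count covering = 1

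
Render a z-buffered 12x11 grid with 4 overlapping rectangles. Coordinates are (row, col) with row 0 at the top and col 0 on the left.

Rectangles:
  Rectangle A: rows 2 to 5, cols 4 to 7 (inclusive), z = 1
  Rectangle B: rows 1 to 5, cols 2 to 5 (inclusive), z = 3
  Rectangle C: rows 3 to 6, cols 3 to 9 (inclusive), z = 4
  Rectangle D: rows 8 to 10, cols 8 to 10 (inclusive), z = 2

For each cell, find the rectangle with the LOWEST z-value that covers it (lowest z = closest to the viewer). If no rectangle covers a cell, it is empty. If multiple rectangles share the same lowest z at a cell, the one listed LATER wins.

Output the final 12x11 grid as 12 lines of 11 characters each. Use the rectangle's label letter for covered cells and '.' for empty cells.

...........
..BBBB.....
..BBAAAA...
..BBAAAACC.
..BBAAAACC.
..BBAAAACC.
...CCCCCCC.
...........
........DDD
........DDD
........DDD
...........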